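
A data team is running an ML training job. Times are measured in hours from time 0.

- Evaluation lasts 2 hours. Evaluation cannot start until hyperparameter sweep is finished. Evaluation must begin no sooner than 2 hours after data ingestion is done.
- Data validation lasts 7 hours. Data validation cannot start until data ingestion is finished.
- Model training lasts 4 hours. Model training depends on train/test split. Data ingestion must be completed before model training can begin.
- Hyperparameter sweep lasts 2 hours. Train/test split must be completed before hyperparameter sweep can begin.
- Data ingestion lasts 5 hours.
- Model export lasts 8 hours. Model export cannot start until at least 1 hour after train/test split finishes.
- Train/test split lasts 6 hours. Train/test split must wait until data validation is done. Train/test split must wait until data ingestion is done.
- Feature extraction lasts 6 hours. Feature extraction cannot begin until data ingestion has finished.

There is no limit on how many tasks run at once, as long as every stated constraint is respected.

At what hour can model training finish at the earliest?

22

Data ingestion can start immediately at hour 0; it finishes at hour 5.
After data ingestion (finishes hour 5), data validation can start at hour 5 and finishes at hour 12.
Train/test split needs all of data validation (finishes hour 12); data ingestion (finishes hour 5). That puts its earliest start at hour 12; it finishes at 12 + 6 = hour 18.
For model training: train/test split (finishes hour 18); data ingestion (finishes hour 5). Taking the maximum gives a start of hour 18, and it finishes at 18 + 4 = hour 22.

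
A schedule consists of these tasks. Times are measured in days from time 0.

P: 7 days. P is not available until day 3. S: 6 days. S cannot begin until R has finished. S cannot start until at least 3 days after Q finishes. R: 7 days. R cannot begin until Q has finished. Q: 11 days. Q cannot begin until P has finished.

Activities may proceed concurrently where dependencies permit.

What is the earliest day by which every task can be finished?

P cannot begin until its own release at day 3. It runs from day 3 to 3 + 7 = day 10.
After P (finishes day 10), Q can start at day 10 and finishes at day 21.
After Q (finishes day 21), R can start at day 21 and finishes at day 28.
S cannot start until R (finishes day 28); Q (finishes day 21, plus 3-day gap → day 24). The controlling bound is day 28, so S finishes at 28 + 6 = day 34.
All tasks are finished once the last one completes. Finish times: P at 10, Q at 21, R at 28, S at 34. The latest is day 34.

34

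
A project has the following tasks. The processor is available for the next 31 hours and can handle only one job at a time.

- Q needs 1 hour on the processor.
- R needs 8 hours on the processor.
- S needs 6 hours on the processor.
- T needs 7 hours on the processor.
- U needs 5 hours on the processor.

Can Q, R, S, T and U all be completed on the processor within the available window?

Yes

Running back to back, the jobs need 1 + 8 + 6 + 7 + 5 = 27 hours on the processor.
Since 27 ≤ 31, they fit within the window.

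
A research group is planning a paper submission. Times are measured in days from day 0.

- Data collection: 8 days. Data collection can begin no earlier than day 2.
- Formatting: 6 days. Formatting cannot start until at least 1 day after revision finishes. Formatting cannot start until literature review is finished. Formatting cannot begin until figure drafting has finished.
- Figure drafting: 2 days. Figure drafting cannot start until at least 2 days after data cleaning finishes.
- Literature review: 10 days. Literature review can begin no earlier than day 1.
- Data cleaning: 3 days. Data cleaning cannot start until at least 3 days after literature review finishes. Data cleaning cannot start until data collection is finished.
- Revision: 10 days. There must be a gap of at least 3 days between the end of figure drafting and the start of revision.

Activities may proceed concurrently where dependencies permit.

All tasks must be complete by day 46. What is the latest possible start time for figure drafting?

Nothing follows formatting; the deadline of day 46 is its only limit. It must start by 46 − 6 = day 40.
Revision has to be done before formatting (must start by day 40, minus 1-day gap → day 39). That means finishing by day 39, i.e. starting by 39 − 10 = day 29.
For figure drafting: revision (must start by day 29, minus 3-day gap → day 26); formatting (must start by day 40). The most restrictive is day 26; with a 2-day duration, figure drafting must start by day 24.

24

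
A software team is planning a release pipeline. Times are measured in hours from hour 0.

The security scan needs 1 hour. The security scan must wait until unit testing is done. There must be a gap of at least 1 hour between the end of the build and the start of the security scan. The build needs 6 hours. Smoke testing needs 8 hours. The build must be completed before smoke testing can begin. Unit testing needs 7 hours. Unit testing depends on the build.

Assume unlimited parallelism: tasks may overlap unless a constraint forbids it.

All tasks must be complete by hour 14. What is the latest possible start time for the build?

0

The security scan must finish by hour 14; it takes 1 hour, so it must start by 14 − 1 = hour 13.
Since the security scan (must start by hour 13) depends on it, unit testing must finish by hour 13. Backing off its 7-hour duration gives a latest start of hour 6.
Smoke testing must finish by hour 14; it takes 8 hours, so it must start by 14 − 8 = hour 6.
The build feeds unit testing (must start by hour 6); the security scan (must start by hour 13, minus 1-hour gap → hour 12); smoke testing (must start by hour 6). Taking the minimum, the build must finish by hour 6 and start by 6 − 6 = hour 0.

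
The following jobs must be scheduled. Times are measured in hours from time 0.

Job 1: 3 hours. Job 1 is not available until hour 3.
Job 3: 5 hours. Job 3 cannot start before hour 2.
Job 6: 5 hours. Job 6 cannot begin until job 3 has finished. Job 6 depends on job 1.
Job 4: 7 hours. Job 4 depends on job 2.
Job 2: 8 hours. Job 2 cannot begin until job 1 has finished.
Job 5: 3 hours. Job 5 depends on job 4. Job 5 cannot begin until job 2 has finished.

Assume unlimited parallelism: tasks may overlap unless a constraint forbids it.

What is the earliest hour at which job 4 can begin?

14

After its own release at hour 3, job 1 can start at hour 3 and finishes at hour 6.
Job 2 waits on job 1 (finishes hour 6), so it starts at hour 6 and finishes at 6 + 8 = hour 14.
Job 4 waits on job 2 (finishes hour 14), so the earliest it can start is hour 14.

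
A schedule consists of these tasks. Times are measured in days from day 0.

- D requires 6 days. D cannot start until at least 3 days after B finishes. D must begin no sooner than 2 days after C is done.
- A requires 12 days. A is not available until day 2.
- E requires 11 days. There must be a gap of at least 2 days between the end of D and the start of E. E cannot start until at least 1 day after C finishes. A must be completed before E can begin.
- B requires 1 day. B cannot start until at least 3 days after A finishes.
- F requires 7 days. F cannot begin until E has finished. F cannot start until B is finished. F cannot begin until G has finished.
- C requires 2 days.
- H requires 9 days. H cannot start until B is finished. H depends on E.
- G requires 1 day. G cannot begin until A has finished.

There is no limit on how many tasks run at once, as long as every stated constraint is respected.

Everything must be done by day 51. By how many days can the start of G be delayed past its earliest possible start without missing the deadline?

29

A cannot begin until its own release at day 2. It runs from day 2 to 2 + 12 = day 14.
G waits on A (finishes day 14), so it starts at day 14 and finishes at 14 + 1 = day 15.

Working backward from the deadline:
Nothing follows F; the deadline of day 51 is its only limit. It must start by 51 − 7 = day 44.
Since F (must start by day 44) depends on it, G must finish by day 44. Backing off its 1-day duration gives a latest start of day 43.
So G can start as early as day 14 and as late as day 43, giving 43 − 14 = 29 days of slack.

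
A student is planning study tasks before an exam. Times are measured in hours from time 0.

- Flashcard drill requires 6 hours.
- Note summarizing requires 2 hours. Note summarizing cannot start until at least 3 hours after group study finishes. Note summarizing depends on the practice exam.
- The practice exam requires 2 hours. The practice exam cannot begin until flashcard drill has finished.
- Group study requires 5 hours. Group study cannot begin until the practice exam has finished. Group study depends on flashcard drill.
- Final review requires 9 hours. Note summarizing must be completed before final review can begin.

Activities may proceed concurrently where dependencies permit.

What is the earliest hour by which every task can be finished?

Flashcard drill has no prerequisites, so it starts at hour 0 and finishes at hour 6.
The practice exam cannot begin until flashcard drill (finishes hour 6). It runs from hour 6 to 6 + 2 = hour 8.
Group study needs all of the practice exam (finishes hour 8); flashcard drill (finishes hour 6). That puts its earliest start at hour 8; it finishes at 8 + 5 = hour 13.
Note summarizing needs all of group study (finishes hour 13, plus 3-hour gap → hour 16); the practice exam (finishes hour 8). That puts its earliest start at hour 16; it finishes at 16 + 2 = hour 18.
After note summarizing (finishes hour 18), final review can start at hour 18 and finishes at hour 27.
All tasks are finished once the last one completes. Finish times: Flashcard drill at 6, The practice exam at 8, Group study at 13, Note summarizing at 18, Final review at 27. The latest is hour 27.

27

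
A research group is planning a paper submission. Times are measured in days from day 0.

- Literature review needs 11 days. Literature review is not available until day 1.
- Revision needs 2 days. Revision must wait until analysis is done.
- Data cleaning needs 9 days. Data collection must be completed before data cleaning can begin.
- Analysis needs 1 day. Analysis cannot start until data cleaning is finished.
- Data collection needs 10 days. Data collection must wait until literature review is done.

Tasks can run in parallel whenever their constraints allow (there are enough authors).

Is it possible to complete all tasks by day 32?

After its own release at day 1, literature review can start at day 1 and finishes at day 12.
Data collection cannot begin until literature review (finishes day 12). It runs from day 12 to 12 + 10 = day 22.
Data cleaning cannot begin until data collection (finishes day 22). It runs from day 22 to 22 + 9 = day 31.
Analysis cannot begin until data cleaning (finishes day 31). It runs from day 31 to 31 + 1 = day 32.
After analysis (finishes day 32), revision can start at day 32 and finishes at day 34.
The earliest everything can be done is day 34, which is after the deadline of 32, so it is not possible.

No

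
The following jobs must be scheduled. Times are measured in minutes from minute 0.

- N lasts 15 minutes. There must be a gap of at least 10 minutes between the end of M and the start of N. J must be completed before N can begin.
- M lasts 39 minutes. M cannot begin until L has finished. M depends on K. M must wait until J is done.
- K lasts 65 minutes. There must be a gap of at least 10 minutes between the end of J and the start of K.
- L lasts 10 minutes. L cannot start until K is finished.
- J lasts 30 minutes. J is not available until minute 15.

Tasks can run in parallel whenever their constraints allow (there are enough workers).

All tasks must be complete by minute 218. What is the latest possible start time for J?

Nothing follows N; the deadline of minute 218 is its only limit. It must start by 218 − 15 = minute 203.
M feeds into N (must start by minute 203, minus 10-minute gap → minute 193); so M must finish by minute 193 and therefore start by minute 154.
Since M (must start by minute 154) depends on it, L must finish by minute 154. Backing off its 10-minute duration gives a latest start of minute 144.
For K: L (must start by minute 144); M (must start by minute 154). The most restrictive is minute 144; with a 65-minute duration, K must start by minute 79.
J has several dependents: K (must start by minute 79, minus 10-minute gap → minute 69); M (must start by minute 154); N (must start by minute 203). The earliest of those limits is minute 69, so J must start by 69 − 30 = minute 39.

39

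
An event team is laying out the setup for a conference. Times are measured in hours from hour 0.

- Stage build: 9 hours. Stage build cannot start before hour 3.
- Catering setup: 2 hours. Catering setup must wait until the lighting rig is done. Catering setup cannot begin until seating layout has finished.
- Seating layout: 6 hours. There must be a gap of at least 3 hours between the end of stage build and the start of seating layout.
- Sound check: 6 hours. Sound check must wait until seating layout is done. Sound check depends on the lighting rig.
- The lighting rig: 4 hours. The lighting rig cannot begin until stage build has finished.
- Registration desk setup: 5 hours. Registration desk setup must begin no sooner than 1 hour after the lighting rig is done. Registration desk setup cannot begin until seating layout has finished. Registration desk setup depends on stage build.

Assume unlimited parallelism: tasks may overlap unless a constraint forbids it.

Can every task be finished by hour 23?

No

Stage build waits on its own release at hour 3, so it starts at hour 3 and finishes at 3 + 9 = hour 12.
After stage build (finishes hour 12, plus 3-hour gap → hour 15), seating layout can start at hour 15 and finishes at hour 21.
The lighting rig cannot begin until stage build (finishes hour 12). It runs from hour 12 to 12 + 4 = hour 16.
Sound check needs all of seating layout (finishes hour 21); the lighting rig (finishes hour 16). That puts its earliest start at hour 21; it finishes at 21 + 6 = hour 27.
Catering setup cannot start until the lighting rig (finishes hour 16); seating layout (finishes hour 21). The controlling bound is hour 21, so catering setup finishes at 21 + 2 = hour 23.
Registration desk setup has to wait for the lighting rig (finishes hour 16, plus 1-hour gap → hour 17); seating layout (finishes hour 21); stage build (finishes hour 12). The latest of these is hour 21, so registration desk setup runs hour 21 to 21 + 5 = hour 26.
The earliest everything can be done is hour 27, which is after the deadline of 23, so it is not possible.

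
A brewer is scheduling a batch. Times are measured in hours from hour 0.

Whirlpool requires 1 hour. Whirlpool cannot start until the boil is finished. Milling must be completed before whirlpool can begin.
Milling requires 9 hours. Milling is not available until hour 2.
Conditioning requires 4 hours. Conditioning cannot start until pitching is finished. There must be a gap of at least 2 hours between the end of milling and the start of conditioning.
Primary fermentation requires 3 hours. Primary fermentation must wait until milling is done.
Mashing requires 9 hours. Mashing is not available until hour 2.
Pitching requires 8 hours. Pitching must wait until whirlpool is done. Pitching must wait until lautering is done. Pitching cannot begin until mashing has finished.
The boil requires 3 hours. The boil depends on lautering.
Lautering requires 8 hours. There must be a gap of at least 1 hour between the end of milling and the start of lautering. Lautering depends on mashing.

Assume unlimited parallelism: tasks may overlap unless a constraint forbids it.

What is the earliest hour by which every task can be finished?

Mashing cannot begin until its own release at hour 2. It runs from hour 2 to 2 + 9 = hour 11.
Milling waits on its own release at hour 2, so it starts at hour 2 and finishes at 2 + 9 = hour 11.
Primary fermentation waits on milling (finishes hour 11), so it starts at hour 11 and finishes at 11 + 3 = hour 14.
Lautering cannot start until milling (finishes hour 11, plus 1-hour gap → hour 12); mashing (finishes hour 11). The controlling bound is hour 12, so lautering finishes at 12 + 8 = hour 20.
After lautering (finishes hour 20), the boil can start at hour 20 and finishes at hour 23.
Whirlpool needs all of the boil (finishes hour 23); milling (finishes hour 11). That puts its earliest start at hour 23; it finishes at 23 + 1 = hour 24.
Pitching needs all of whirlpool (finishes hour 24); lautering (finishes hour 20); mashing (finishes hour 11). That puts its earliest start at hour 24; it finishes at 24 + 8 = hour 32.
Conditioning has to wait for pitching (finishes hour 32); milling (finishes hour 11, plus 2-hour gap → hour 13). The latest of these is hour 32, so conditioning runs hour 32 to 32 + 4 = hour 36.
All tasks are finished once the last one completes. Finish times: Milling at 11, Mashing at 11, Lautering at 20, The boil at 23, Whirlpool at 24, Pitching at 32, Primary fermentation at 14, Conditioning at 36. The latest is hour 36.

36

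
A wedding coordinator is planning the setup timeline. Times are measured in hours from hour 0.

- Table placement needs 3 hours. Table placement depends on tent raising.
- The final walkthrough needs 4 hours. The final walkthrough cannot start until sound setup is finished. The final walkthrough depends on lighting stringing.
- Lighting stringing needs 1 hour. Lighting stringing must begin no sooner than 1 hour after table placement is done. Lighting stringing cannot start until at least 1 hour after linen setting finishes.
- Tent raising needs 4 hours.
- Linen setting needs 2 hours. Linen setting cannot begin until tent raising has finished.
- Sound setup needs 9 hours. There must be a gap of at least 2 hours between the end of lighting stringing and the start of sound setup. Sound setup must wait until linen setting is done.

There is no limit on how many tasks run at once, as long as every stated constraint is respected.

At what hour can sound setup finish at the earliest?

20

Tent raising has no prerequisites, so it starts at hour 0 and finishes at hour 4.
Linen setting waits on tent raising (finishes hour 4), so it starts at hour 4 and finishes at 4 + 2 = hour 6.
Table placement waits on tent raising (finishes hour 4), so it starts at hour 4 and finishes at 4 + 3 = hour 7.
Lighting stringing needs all of table placement (finishes hour 7, plus 1-hour gap → hour 8); linen setting (finishes hour 6, plus 1-hour gap → hour 7). That puts its earliest start at hour 8; it finishes at 8 + 1 = hour 9.
Sound setup needs all of lighting stringing (finishes hour 9, plus 2-hour gap → hour 11); linen setting (finishes hour 6). That puts its earliest start at hour 11; it finishes at 11 + 9 = hour 20.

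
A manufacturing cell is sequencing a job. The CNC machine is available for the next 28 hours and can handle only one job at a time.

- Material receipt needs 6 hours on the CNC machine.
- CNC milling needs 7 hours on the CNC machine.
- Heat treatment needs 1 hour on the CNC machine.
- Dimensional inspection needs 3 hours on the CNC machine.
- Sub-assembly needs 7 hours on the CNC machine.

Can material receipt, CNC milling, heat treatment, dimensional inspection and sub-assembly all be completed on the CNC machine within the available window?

Yes

Running back to back, the jobs need 6 + 7 + 1 + 3 + 7 = 24 hours on the CNC machine.
Since 24 ≤ 28, they fit within the window.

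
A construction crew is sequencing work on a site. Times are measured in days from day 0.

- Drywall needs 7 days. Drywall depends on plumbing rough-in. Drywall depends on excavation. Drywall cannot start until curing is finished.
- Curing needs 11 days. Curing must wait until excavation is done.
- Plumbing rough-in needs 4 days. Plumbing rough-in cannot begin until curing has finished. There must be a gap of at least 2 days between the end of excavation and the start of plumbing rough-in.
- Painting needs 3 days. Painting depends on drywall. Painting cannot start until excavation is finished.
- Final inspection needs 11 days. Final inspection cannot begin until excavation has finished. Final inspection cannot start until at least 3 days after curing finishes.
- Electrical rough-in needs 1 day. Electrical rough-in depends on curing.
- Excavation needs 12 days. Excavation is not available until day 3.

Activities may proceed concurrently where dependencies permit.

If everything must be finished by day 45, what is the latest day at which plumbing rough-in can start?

Nothing follows painting; the deadline of day 45 is its only limit. It must start by 45 − 3 = day 42.
Since painting (must start by day 42) depends on it, drywall must finish by day 42. Backing off its 7-day duration gives a latest start of day 35.
Plumbing rough-in must finish before drywall (must start by day 35). With a 4-day duration, plumbing rough-in must start by 35 − 4 = day 31.

31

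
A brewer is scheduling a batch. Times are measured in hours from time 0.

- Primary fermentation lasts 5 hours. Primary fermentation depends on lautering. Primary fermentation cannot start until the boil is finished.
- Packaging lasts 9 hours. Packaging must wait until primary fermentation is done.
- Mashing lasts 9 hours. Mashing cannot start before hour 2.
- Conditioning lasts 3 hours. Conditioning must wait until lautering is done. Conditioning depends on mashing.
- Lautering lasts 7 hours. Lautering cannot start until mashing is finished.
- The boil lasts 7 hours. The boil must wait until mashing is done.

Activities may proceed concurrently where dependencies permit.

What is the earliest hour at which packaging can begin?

After its own release at hour 2, mashing can start at hour 2 and finishes at hour 11.
The boil waits on mashing (finishes hour 11), so it starts at hour 11 and finishes at 11 + 7 = hour 18.
Lautering waits on mashing (finishes hour 11), so it starts at hour 11 and finishes at 11 + 7 = hour 18.
Primary fermentation cannot start until lautering (finishes hour 18); the boil (finishes hour 18). The controlling bound is hour 18, so primary fermentation finishes at 18 + 5 = hour 23.
Packaging waits on primary fermentation (finishes hour 23), so the earliest it can start is hour 23.

23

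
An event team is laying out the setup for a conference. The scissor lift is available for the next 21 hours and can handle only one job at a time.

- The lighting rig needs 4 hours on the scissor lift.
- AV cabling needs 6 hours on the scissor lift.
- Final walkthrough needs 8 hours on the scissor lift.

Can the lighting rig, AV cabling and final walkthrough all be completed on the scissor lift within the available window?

Running back to back, the jobs need 4 + 6 + 8 = 18 hours on the scissor lift.
Since 18 ≤ 21, they fit within the window.

Yes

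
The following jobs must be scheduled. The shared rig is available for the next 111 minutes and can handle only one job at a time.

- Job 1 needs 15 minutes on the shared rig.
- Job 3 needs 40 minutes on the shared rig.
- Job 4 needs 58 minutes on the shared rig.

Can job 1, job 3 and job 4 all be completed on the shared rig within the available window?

Running back to back, the jobs need 15 + 40 + 58 = 113 minutes on the shared rig.
Since 113 > 111, they cannot all fit.

No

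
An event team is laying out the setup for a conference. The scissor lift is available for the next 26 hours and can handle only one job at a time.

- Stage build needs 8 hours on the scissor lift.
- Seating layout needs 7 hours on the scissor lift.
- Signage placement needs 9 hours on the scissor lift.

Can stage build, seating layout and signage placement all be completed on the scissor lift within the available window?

Yes

Running back to back, the jobs need 8 + 7 + 9 = 24 hours on the scissor lift.
Since 24 ≤ 26, they fit within the window.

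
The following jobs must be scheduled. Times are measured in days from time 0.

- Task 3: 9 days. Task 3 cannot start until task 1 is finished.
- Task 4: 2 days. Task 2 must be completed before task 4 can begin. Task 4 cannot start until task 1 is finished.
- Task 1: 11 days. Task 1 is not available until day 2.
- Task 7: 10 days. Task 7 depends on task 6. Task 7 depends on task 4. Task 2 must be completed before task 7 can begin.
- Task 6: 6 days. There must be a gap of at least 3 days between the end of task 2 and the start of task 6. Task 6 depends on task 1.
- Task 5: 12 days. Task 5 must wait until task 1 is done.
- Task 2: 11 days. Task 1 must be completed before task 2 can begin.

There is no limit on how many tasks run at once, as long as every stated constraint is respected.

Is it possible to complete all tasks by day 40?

Task 1 cannot begin until its own release at day 2. It runs from day 2 to 2 + 11 = day 13.
Task 5 cannot begin until task 1 (finishes day 13). It runs from day 13 to 13 + 12 = day 25.
Task 3 cannot begin until task 1 (finishes day 13). It runs from day 13 to 13 + 9 = day 22.
Task 2 waits on task 1 (finishes day 13), so it starts at day 13 and finishes at 13 + 11 = day 24.
Task 6 cannot start until task 2 (finishes day 24, plus 3-day gap → day 27); task 1 (finishes day 13). The controlling bound is day 27, so task 6 finishes at 27 + 6 = day 33.
Task 4 has to wait for task 2 (finishes day 24); task 1 (finishes day 13). The latest of these is day 24, so task 4 runs day 24 to 24 + 2 = day 26.
Task 7 has to wait for task 6 (finishes day 33); task 4 (finishes day 26); task 2 (finishes day 24). The latest of these is day 33, so task 7 runs day 33 to 33 + 10 = day 43.
The earliest everything can be done is day 43, which is after the deadline of 40, so it is not possible.

No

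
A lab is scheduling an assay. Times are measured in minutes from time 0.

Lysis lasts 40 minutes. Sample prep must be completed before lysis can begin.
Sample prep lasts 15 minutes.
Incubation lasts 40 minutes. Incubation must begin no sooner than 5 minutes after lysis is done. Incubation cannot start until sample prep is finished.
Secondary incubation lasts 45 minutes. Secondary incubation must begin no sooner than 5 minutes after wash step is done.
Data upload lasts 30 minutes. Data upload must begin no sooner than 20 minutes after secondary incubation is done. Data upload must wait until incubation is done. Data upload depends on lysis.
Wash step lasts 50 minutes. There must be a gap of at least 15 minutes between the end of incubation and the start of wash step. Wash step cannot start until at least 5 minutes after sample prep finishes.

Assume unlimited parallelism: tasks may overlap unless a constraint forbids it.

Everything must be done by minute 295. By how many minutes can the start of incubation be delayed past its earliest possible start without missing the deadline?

Nothing blocks sample prep, so it runs from minute 0 to minute 15.
After sample prep (finishes minute 15), lysis can start at minute 15 and finishes at minute 55.
For incubation: lysis (finishes minute 55, plus 5-minute gap → minute 60); sample prep (finishes minute 15). Taking the maximum gives a start of minute 60, and it finishes at 60 + 40 = minute 100.

Working backward from the deadline:
To finish by minute 295, data upload (duration 30) must start no later than minute 265.
Since data upload (must start by minute 265, minus 20-minute gap → minute 245) depends on it, secondary incubation must finish by minute 245. Backing off its 45-minute duration gives a latest start of minute 200.
Wash step feeds into secondary incubation (must start by minute 200, minus 5-minute gap → minute 195); so wash step must finish by minute 195 and therefore start by minute 145.
Incubation has several dependents: wash step (must start by minute 145, minus 15-minute gap → minute 130); data upload (must start by minute 265). The earliest of those limits is minute 130, so incubation must start by 130 − 40 = minute 90.
So incubation can start as early as minute 60 and as late as minute 90, giving 90 − 60 = 30 minutes of slack.

30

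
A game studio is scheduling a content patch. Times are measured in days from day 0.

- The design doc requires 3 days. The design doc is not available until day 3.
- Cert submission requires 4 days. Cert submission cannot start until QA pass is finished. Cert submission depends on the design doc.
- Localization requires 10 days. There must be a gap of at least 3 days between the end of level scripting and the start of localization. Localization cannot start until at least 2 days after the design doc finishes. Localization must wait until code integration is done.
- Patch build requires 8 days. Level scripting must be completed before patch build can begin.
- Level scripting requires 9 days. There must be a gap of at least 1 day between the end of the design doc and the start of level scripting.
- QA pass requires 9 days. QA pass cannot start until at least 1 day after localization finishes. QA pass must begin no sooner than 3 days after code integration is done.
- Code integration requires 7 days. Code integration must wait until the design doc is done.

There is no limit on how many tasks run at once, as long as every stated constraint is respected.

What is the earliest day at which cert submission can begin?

After its own release at day 3, the design doc can start at day 3 and finishes at day 6.
Code integration waits on the design doc (finishes day 6), so it starts at day 6 and finishes at 6 + 7 = day 13.
Level scripting waits on the design doc (finishes day 6, plus 1-day gap → day 7), so it starts at day 7 and finishes at 7 + 9 = day 16.
For localization: level scripting (finishes day 16, plus 3-day gap → day 19); the design doc (finishes day 6, plus 2-day gap → day 8); code integration (finishes day 13). Taking the maximum gives a start of day 19, and it finishes at 19 + 10 = day 29.
QA pass cannot start until localization (finishes day 29, plus 1-day gap → day 30); code integration (finishes day 13, plus 3-day gap → day 16). The controlling bound is day 30, so QA pass finishes at 30 + 9 = day 39.
Cert submission waits on QA pass (finishes day 39); the design doc (finishes day 6). The latest of these is day 39, which is the earliest cert submission can start.

39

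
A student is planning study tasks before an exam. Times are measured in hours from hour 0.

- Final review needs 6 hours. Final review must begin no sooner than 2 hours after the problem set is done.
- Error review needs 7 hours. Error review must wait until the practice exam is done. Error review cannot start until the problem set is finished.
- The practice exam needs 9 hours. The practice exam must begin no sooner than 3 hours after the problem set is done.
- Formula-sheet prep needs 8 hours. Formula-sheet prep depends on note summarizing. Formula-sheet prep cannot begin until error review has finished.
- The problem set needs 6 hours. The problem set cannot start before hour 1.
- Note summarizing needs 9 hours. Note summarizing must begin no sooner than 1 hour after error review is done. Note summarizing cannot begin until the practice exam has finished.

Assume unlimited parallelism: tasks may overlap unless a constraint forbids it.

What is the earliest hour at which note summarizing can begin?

After its own release at hour 1, the problem set can start at hour 1 and finishes at hour 7.
After the problem set (finishes hour 7, plus 3-hour gap → hour 10), the practice exam can start at hour 10 and finishes at hour 19.
For error review: the practice exam (finishes hour 19); the problem set (finishes hour 7). Taking the maximum gives a start of hour 19, and it finishes at 19 + 7 = hour 26.
Note summarizing waits on error review (finishes hour 26, plus 1-hour gap → hour 27); the practice exam (finishes hour 19). The latest of these is hour 27, which is the earliest note summarizing can start.

27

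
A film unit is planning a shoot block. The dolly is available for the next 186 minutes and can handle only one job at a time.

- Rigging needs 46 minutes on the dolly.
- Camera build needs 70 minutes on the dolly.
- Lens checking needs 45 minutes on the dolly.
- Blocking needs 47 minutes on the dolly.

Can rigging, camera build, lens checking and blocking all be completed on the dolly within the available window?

Running back to back, the jobs need 46 + 70 + 45 + 47 = 208 minutes on the dolly.
Since 208 > 186, they cannot all fit.

No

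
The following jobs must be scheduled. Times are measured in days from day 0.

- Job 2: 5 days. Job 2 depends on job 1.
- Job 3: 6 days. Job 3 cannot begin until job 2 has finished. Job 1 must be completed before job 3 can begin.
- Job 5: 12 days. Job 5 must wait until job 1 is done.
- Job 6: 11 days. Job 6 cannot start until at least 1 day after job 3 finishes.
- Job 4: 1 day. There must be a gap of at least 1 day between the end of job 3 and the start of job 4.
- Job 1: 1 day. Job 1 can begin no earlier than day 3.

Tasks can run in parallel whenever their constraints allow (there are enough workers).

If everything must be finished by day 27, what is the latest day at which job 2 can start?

Job 4 must finish by day 27; it takes 1 day, so it must start by 27 − 1 = day 26.
Job 6 must finish by day 27; it takes 11 days, so it must start by 27 − 11 = day 16.
Job 3 feeds job 4 (must start by day 26, minus 1-day gap → day 25); job 6 (must start by day 16, minus 1-day gap → day 15). Taking the minimum, job 3 must finish by day 15 and start by 15 − 6 = day 9.
Job 2 feeds into job 3 (must start by day 9); so job 2 must finish by day 9 and therefore start by day 4.

4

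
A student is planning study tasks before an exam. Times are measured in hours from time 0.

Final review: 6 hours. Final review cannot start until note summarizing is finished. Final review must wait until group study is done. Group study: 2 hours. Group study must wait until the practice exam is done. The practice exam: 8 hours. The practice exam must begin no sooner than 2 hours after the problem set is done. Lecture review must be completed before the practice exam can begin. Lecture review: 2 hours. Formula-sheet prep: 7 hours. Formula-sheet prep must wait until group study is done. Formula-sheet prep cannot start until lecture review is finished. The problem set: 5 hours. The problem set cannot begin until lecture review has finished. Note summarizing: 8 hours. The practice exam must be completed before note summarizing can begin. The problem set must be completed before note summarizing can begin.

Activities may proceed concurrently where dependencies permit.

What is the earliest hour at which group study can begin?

17

Nothing blocks lecture review, so it runs from hour 0 to hour 2.
The problem set cannot begin until lecture review (finishes hour 2). It runs from hour 2 to 2 + 5 = hour 7.
The practice exam needs all of the problem set (finishes hour 7, plus 2-hour gap → hour 9); lecture review (finishes hour 2). That puts its earliest start at hour 9; it finishes at 9 + 8 = hour 17.
Group study waits on the practice exam (finishes hour 17), so the earliest it can start is hour 17.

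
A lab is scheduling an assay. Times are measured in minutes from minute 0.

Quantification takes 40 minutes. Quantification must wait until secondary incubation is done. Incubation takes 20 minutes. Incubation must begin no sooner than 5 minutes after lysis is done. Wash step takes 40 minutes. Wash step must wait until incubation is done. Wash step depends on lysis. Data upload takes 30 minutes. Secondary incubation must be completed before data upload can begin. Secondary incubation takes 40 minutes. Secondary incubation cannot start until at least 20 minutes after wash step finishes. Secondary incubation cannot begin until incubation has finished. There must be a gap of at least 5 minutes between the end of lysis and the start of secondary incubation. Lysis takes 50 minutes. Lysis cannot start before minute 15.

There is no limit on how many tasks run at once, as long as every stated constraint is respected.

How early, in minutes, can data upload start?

Lysis waits on its own release at minute 15, so it starts at minute 15 and finishes at 15 + 50 = minute 65.
After lysis (finishes minute 65, plus 5-minute gap → minute 70), incubation can start at minute 70 and finishes at minute 90.
Wash step cannot start until incubation (finishes minute 90); lysis (finishes minute 65). The controlling bound is minute 90, so wash step finishes at 90 + 40 = minute 130.
Secondary incubation needs all of wash step (finishes minute 130, plus 20-minute gap → minute 150); incubation (finishes minute 90); lysis (finishes minute 65, plus 5-minute gap → minute 70). That puts its earliest start at minute 150; it finishes at 150 + 40 = minute 190.
Data upload waits on secondary incubation (finishes minute 190), so the earliest it can start is minute 190.

190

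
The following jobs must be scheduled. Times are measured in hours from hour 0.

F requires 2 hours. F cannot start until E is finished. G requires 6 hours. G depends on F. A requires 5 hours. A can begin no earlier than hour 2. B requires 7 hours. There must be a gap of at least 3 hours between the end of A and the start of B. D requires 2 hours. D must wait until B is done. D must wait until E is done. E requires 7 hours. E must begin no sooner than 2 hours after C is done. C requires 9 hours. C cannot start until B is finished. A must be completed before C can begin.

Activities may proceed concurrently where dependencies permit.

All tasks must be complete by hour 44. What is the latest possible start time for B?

D has no dependents, so it just needs to finish by hour 44. Starting by 44 − 2 = hour 42 achieves that.
G must finish by hour 44; it takes 6 hours, so it must start by 44 − 6 = hour 38.
F must finish before G (must start by hour 38). With a 2-hour duration, F must start by 38 − 2 = hour 36.
For E: D (must start by hour 42); F (must start by hour 36). The most restrictive is hour 36; with a 7-hour duration, E must start by hour 29.
C has to be done before E (must start by hour 29, minus 2-hour gap → hour 27). That means finishing by hour 27, i.e. starting by 27 − 9 = hour 18.
B feeds C (must start by hour 18); D (must start by hour 42). Taking the minimum, B must finish by hour 18 and start by 18 − 7 = hour 11.

11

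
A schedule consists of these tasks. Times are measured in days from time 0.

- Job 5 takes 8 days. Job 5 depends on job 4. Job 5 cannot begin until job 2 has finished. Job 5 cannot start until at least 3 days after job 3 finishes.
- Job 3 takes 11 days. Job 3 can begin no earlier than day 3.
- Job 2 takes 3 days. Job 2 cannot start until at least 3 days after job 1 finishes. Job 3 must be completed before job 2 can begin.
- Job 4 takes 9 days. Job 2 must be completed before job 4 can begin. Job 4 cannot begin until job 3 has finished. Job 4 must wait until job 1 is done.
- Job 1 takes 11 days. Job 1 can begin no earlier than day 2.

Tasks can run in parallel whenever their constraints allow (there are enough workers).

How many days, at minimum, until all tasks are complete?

36

Job 3 cannot begin until its own release at day 3. It runs from day 3 to 3 + 11 = day 14.
Job 1 waits on its own release at day 2, so it starts at day 2 and finishes at 2 + 11 = day 13.
Job 2 cannot start until job 1 (finishes day 13, plus 3-day gap → day 16); job 3 (finishes day 14). The controlling bound is day 16, so job 2 finishes at 16 + 3 = day 19.
Job 4 cannot start until job 2 (finishes day 19); job 3 (finishes day 14); job 1 (finishes day 13). The controlling bound is day 19, so job 4 finishes at 19 + 9 = day 28.
Job 5 needs all of job 4 (finishes day 28); job 2 (finishes day 19); job 3 (finishes day 14, plus 3-day gap → day 17). That puts its earliest start at day 28; it finishes at 28 + 8 = day 36.
All tasks are finished once the last one completes. Finish times: Job 1 at 13, Job 2 at 19, Job 3 at 14, Job 4 at 28, Job 5 at 36. The latest is day 36.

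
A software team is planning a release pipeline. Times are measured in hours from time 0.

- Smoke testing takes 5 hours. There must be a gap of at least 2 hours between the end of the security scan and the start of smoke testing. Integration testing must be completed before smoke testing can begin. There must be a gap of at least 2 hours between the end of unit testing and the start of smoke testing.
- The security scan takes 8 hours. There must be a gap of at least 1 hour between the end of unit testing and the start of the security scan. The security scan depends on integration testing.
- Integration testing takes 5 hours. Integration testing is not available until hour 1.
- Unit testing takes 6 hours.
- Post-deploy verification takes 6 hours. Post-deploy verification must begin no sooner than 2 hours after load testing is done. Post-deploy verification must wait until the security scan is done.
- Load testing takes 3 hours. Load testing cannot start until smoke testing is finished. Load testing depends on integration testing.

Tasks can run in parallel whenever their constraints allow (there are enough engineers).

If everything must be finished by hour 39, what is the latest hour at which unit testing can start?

Post-deploy verification must finish by hour 39; it takes 6 hours, so it must start by 39 − 6 = hour 33.
Since post-deploy verification (must start by hour 33, minus 2-hour gap → hour 31) depends on it, load testing must finish by hour 31. Backing off its 3-hour duration gives a latest start of hour 28.
Since load testing (must start by hour 28) depends on it, smoke testing must finish by hour 28. Backing off its 5-hour duration gives a latest start of hour 23.
The security scan feeds smoke testing (must start by hour 23, minus 2-hour gap → hour 21); post-deploy verification (must start by hour 33). Taking the minimum, the security scan must finish by hour 21 and start by 21 − 8 = hour 13.
For unit testing: the security scan (must start by hour 13, minus 1-hour gap → hour 12); smoke testing (must start by hour 23, minus 2-hour gap → hour 21). The most restrictive is hour 12; with a 6-hour duration, unit testing must start by hour 6.

6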